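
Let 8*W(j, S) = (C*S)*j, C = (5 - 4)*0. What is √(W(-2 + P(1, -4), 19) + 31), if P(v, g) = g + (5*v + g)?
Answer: √31 ≈ 5.5678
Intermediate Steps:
P(v, g) = 2*g + 5*v (P(v, g) = g + (g + 5*v) = 2*g + 5*v)
C = 0 (C = 1*0 = 0)
W(j, S) = 0 (W(j, S) = ((0*S)*j)/8 = (0*j)/8 = (⅛)*0 = 0)
√(W(-2 + P(1, -4), 19) + 31) = √(0 + 31) = √31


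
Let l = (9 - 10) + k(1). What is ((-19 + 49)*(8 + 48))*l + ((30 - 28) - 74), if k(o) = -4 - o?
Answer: -10152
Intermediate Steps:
l = -6 (l = (9 - 10) + (-4 - 1*1) = -1 + (-4 - 1) = -1 - 5 = -6)
((-19 + 49)*(8 + 48))*l + ((30 - 28) - 74) = ((-19 + 49)*(8 + 48))*(-6) + ((30 - 28) - 74) = (30*56)*(-6) + (2 - 74) = 1680*(-6) - 72 = -10080 - 72 = -10152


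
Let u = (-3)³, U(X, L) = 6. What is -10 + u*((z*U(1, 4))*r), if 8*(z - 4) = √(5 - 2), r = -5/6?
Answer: 530 + 135*√3/8 ≈ 559.23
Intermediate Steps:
r = -⅚ (r = -5*⅙ = -⅚ ≈ -0.83333)
u = -27
z = 4 + √3/8 (z = 4 + √(5 - 2)/8 = 4 + √3/8 ≈ 4.2165)
-10 + u*((z*U(1, 4))*r) = -10 - 27*(4 + √3/8)*6*(-5)/6 = -10 - 27*(24 + 3*√3/4)*(-5)/6 = -10 - 27*(-20 - 5*√3/8) = -10 + (540 + 135*√3/8) = 530 + 135*√3/8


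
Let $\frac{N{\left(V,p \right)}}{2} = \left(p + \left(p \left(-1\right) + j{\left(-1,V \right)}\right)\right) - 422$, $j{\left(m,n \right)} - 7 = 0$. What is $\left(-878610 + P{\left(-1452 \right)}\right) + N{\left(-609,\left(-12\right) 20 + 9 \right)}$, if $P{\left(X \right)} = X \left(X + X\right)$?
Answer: $3337168$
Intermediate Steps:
$j{\left(m,n \right)} = 7$ ($j{\left(m,n \right)} = 7 + 0 = 7$)
$P{\left(X \right)} = 2 X^{2}$ ($P{\left(X \right)} = X 2 X = 2 X^{2}$)
$N{\left(V,p \right)} = -830$ ($N{\left(V,p \right)} = 2 \left(\left(p + \left(p \left(-1\right) + 7\right)\right) - 422\right) = 2 \left(\left(p - \left(-7 + p\right)\right) - 422\right) = 2 \left(7 - 422\right) = 2 \left(-415\right) = -830$)
$\left(-878610 + P{\left(-1452 \right)}\right) + N{\left(-609,\left(-12\right) 20 + 9 \right)} = \left(-878610 + 2 \left(-1452\right)^{2}\right) - 830 = \left(-878610 + 2 \cdot 2108304\right) - 830 = \left(-878610 + 4216608\right) - 830 = 3337998 - 830 = 3337168$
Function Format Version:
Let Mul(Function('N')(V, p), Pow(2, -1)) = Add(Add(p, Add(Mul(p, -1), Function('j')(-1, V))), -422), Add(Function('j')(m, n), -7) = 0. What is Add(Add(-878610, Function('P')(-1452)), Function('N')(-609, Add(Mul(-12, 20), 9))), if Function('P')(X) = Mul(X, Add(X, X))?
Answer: 3337168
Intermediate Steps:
Function('j')(m, n) = 7 (Function('j')(m, n) = Add(7, 0) = 7)
Function('P')(X) = Mul(2, Pow(X, 2)) (Function('P')(X) = Mul(X, Mul(2, X)) = Mul(2, Pow(X, 2)))
Function('N')(V, p) = -830 (Function('N')(V, p) = Mul(2, Add(Add(p, Add(Mul(p, -1), 7)), -422)) = Mul(2, Add(Add(p, Add(Mul(-1, p), 7)), -422)) = Mul(2, Add(Add(p, Add(7, Mul(-1, p))), -422)) = Mul(2, Add(7, -422)) = Mul(2, -415) = -830)
Add(Add(-878610, Function('P')(-1452)), Function('N')(-609, Add(Mul(-12, 20), 9))) = Add(Add(-878610, Mul(2, Pow(-1452, 2))), -830) = Add(Add(-878610, Mul(2, 2108304)), -830) = Add(Add(-878610, 4216608), -830) = Add(3337998, -830) = 3337168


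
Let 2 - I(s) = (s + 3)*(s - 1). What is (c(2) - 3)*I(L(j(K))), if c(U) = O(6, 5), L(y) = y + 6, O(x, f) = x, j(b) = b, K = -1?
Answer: -90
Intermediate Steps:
L(y) = 6 + y
I(s) = 2 - (-1 + s)*(3 + s) (I(s) = 2 - (s + 3)*(s - 1) = 2 - (3 + s)*(-1 + s) = 2 - (-1 + s)*(3 + s))
c(U) = 6
(c(2) - 3)*I(L(j(K))) = (6 - 3)*(5 - (6 - 1)**2 - 2*(6 - 1)) = 3*(5 - 1*5**2 - 2*5) = 3*(5 - 1*25 - 10) = 3*(5 - 25 - 10) = 3*(-30) = -90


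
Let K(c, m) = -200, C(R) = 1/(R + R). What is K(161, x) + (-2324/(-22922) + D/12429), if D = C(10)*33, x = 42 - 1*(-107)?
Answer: -189835282609/949658460 ≈ -199.90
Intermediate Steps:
x = 149 (x = 42 + 107 = 149)
C(R) = 1/(2*R)
D = 33/20 (D = ((½)/10)*33 = ((½)*(⅒))*33 = (1/20)*33 = 33/20 ≈ 1.6500)
K(161, x) + (-2324/(-22922) + D/12429) = -200 + (-2324/(-22922) + (33/20)/12429) = -200 + (-2324*(-1/22922) + (33/20)*(1/12429)) = -200 + (1162/11461 + 11/82860) = -200 + 96409391/949658460 = -189835282609/949658460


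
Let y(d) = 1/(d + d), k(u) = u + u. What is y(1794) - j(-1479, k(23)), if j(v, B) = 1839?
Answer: -6598331/3588 ≈ -1839.0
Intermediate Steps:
k(u) = 2*u
y(d) = 1/(2*d)
y(1794) - j(-1479, k(23)) = (½)/1794 - 1*1839 = (½)*(1/1794) - 1839 = 1/3588 - 1839 = -6598331/3588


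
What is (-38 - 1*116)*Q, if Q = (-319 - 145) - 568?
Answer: 158928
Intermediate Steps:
Q = -1032 (Q = -464 - 568 = -1032)
(-38 - 1*116)*Q = (-38 - 1*116)*(-1032) = (-38 - 116)*(-1032) = -154*(-1032) = 158928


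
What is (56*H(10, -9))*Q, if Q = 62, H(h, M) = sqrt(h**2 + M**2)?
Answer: 3472*sqrt(181) ≈ 46711.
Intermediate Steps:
H(h, M) = sqrt(M**2 + h**2)
(56*H(10, -9))*Q = (56*sqrt((-9)**2 + 10**2))*62 = (56*sqrt(81 + 100))*62 = (56*sqrt(181))*62 = 3472*sqrt(181)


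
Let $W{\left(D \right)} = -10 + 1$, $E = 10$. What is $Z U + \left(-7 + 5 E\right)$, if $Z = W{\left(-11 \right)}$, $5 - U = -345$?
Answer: $-3107$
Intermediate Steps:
$U = 350$ ($U = 5 - -345 = 5 + 345 = 350$)
$W{\left(D \right)} = -9$
$Z = -9$
$Z U + \left(-7 + 5 E\right) = \left(-9\right) 350 + \left(-7 + 5 \cdot 10\right) = -3150 + \left(-7 + 50\right) = -3150 + 43 = -3107$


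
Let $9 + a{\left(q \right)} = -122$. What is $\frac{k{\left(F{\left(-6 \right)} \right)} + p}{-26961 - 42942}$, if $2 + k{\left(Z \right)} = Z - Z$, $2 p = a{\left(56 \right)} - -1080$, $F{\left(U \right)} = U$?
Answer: $- \frac{35}{5178} \approx -0.0067594$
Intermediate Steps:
$a{\left(q \right)} = -131$ ($a{\left(q \right)} = -9 - 122 = -131$)
$p = \frac{949}{2}$ ($p = \frac{-131 - -1080}{2} = \frac{-131 + 1080}{2} = \frac{1}{2} \cdot 949 = \frac{949}{2} \approx 474.5$)
$k{\left(Z \right)} = -2$ ($k{\left(Z \right)} = -2 + \left(Z - Z\right) = -2 + 0 = -2$)
$\frac{k{\left(F{\left(-6 \right)} \right)} + p}{-26961 - 42942} = \frac{-2 + \frac{949}{2}}{-26961 - 42942} = \frac{945}{2 \left(-69903\right)} = \frac{945}{2} \left(- \frac{1}{69903}\right) = - \frac{35}{5178}$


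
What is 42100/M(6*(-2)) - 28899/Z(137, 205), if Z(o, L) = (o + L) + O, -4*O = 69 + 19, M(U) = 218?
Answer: 3586009/34880 ≈ 102.81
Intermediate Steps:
O = -22 (O = -(69 + 19)/4 = -¼*88 = -22)
Z(o, L) = -22 + L + o (Z(o, L) = (o + L) - 22 = (L + o) - 22 = -22 + L + o)
42100/M(6*(-2)) - 28899/Z(137, 205) = 42100/218 - 28899/(-22 + 205 + 137) = 42100*(1/218) - 28899/320 = 21050/109 - 28899*1/320 = 21050/109 - 28899/320 = 3586009/34880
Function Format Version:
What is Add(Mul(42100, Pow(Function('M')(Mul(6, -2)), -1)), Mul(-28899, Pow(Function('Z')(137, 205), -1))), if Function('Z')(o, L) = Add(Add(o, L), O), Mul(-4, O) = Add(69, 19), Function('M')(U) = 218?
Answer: Rational(3586009, 34880) ≈ 102.81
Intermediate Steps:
O = -22 (O = Mul(Rational(-1, 4), Add(69, 19)) = Mul(Rational(-1, 4), 88) = -22)
Function('Z')(o, L) = Add(-22, L, o) (Function('Z')(o, L) = Add(Add(o, L), -22) = Add(Add(L, o), -22) = Add(-22, L, o))
Add(Mul(42100, Pow(Function('M')(Mul(6, -2)), -1)), Mul(-28899, Pow(Function('Z')(137, 205), -1))) = Add(Mul(42100, Pow(218, -1)), Mul(-28899, Pow(Add(-22, 205, 137), -1))) = Add(Mul(42100, Rational(1, 218)), Mul(-28899, Pow(320, -1))) = Add(Rational(21050, 109), Mul(-28899, Rational(1, 320))) = Add(Rational(21050, 109), Rational(-28899, 320)) = Rational(3586009, 34880)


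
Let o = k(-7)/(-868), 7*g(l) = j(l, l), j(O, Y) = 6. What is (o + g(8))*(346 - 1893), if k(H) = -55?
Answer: -176579/124 ≈ -1424.0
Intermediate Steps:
g(l) = 6/7 (g(l) = (1/7)*6 = 6/7)
o = 55/868 (o = -55/(-868) = -55*(-1/868) = 55/868 ≈ 0.063364)
(o + g(8))*(346 - 1893) = (55/868 + 6/7)*(346 - 1893) = (799/868)*(-1547) = -176579/124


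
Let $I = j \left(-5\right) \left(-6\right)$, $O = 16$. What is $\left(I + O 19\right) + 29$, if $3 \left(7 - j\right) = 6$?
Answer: $483$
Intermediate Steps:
$j = 5$ ($j = 7 - 2 = 5$)
$I = 150$ ($I = 5 \left(-5\right) \left(-6\right) = \left(-25\right) \left(-6\right) = 150$)
$\left(I + O 19\right) + 29 = \left(150 + 16 \cdot 19\right) + 29 = \left(150 + 304\right) + 29 = 454 + 29 = 483$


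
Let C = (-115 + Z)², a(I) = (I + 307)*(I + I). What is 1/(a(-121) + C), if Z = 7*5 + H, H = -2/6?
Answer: -9/347027 ≈ -2.5935e-5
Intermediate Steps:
H = -⅓ (H = -2*⅙ = -⅓ ≈ -0.33333)
Z = 104/3 (Z = 7*5 - ⅓ = 35 - ⅓ = 104/3 ≈ 34.667)
a(I) = 2*I*(307 + I) (a(I) = (307 + I)*(2*I) = 2*I*(307 + I))
C = 58081/9 (C = (-115 + 104/3)² = (-241/3)² = 58081/9 ≈ 6453.4)
1/(a(-121) + C) = 1/(2*(-121)*(307 - 121) + 58081/9) = 1/(2*(-121)*186 + 58081/9) = 1/(-45012 + 58081/9) = 1/(-347027/9) = -9/347027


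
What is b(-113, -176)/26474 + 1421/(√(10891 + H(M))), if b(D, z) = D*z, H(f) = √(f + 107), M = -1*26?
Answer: 9944/13237 + 1421*√109/1090 ≈ 14.362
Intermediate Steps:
M = -26
H(f) = √(107 + f)
b(-113, -176)/26474 + 1421/(√(10891 + H(M))) = -113*(-176)/26474 + 1421/(√(10891 + √(107 - 26))) = 19888*(1/26474) + 1421/(√(10891 + √81)) = 9944/13237 + 1421/(√(10891 + 9)) = 9944/13237 + 1421/(√10900) = 9944/13237 + 1421/((10*√109)) = 9944/13237 + 1421*(√109/1090) = 9944/13237 + 1421*√109/1090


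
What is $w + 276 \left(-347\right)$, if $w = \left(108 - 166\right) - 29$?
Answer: $-95859$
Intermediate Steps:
$w = -87$ ($w = -58 - 29 = -87$)
$w + 276 \left(-347\right) = -87 + 276 \left(-347\right) = -87 - 95772 = -95859$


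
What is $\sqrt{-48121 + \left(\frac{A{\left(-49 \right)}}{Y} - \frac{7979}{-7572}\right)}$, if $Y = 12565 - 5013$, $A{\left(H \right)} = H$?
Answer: $\frac{i \sqrt{153663389511386214}}{1786992} \approx 219.36 i$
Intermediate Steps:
$Y = 7552$
$\sqrt{-48121 + \left(\frac{A{\left(-49 \right)}}{Y} - \frac{7979}{-7572}\right)} = \sqrt{-48121 - \left(- \frac{7979}{7572} + \frac{49}{7552}\right)} = \sqrt{-48121 - - \frac{14971595}{14295936}} = \sqrt{-48121 + \left(- \frac{49}{7552} + \frac{7979}{7572}\right)} = \sqrt{-48121 + \frac{14971595}{14295936}} = \sqrt{- \frac{687919764661}{14295936}} = \frac{i \sqrt{153663389511386214}}{1786992}$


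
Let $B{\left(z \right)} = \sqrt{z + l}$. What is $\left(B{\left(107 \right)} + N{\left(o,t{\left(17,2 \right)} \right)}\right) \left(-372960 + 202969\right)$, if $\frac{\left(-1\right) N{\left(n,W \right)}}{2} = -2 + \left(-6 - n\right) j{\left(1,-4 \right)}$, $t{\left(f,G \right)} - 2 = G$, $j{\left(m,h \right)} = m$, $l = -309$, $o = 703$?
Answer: $-241727202 - 169991 i \sqrt{202} \approx -2.4173 \cdot 10^{8} - 2.416 \cdot 10^{6} i$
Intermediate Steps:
$t{\left(f,G \right)} = 2 + G$
$N{\left(n,W \right)} = 16 + 2 n$ ($N{\left(n,W \right)} = - 2 \left(-2 + \left(-6 - n\right) 1\right) = - 2 \left(-2 - \left(6 + n\right)\right) = - 2 \left(-8 - n\right) = 16 + 2 n$)
$B{\left(z \right)} = \sqrt{-309 + z}$ ($B{\left(z \right)} = \sqrt{z - 309} = \sqrt{-309 + z}$)
$\left(B{\left(107 \right)} + N{\left(o,t{\left(17,2 \right)} \right)}\right) \left(-372960 + 202969\right) = \left(\sqrt{-309 + 107} + \left(16 + 2 \cdot 703\right)\right) \left(-372960 + 202969\right) = \left(\sqrt{-202} + \left(16 + 1406\right)\right) \left(-169991\right) = \left(i \sqrt{202} + 1422\right) \left(-169991\right) = \left(1422 + i \sqrt{202}\right) \left(-169991\right) = -241727202 - 169991 i \sqrt{202}$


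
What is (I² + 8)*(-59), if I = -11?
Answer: -7611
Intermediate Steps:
(I² + 8)*(-59) = ((-11)² + 8)*(-59) = (121 + 8)*(-59) = 129*(-59) = -7611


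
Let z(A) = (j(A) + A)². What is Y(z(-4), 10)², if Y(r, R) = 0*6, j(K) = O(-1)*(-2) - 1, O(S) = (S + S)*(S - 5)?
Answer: 0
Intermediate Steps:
O(S) = 2*S*(-5 + S) (O(S) = (2*S)*(-5 + S) = 2*S*(-5 + S))
j(K) = -25 (j(K) = (2*(-1)*(-5 - 1))*(-2) - 1 = (2*(-1)*(-6))*(-2) - 1 = 12*(-2) - 1 = -24 - 1 = -25)
z(A) = (-25 + A)²
Y(r, R) = 0
Y(z(-4), 10)² = 0² = 0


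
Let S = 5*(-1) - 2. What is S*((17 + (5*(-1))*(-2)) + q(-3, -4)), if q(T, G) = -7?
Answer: -140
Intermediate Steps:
S = -7 (S = -5 - 2 = -7)
S*((17 + (5*(-1))*(-2)) + q(-3, -4)) = -7*((17 + (5*(-1))*(-2)) - 7) = -7*((17 - 5*(-2)) - 7) = -7*((17 + 10) - 7) = -7*(27 - 7) = -7*20 = -140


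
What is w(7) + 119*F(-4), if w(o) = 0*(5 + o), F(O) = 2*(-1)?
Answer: -238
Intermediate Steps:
F(O) = -2
w(o) = 0
w(7) + 119*F(-4) = 0 + 119*(-2) = 0 - 238 = -238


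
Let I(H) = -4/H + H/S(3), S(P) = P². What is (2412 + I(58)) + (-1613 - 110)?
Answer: 181493/261 ≈ 695.38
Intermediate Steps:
I(H) = -4/H + H/9 (I(H) = -4/H + H/(3²) = -4/H + H/9)
(2412 + I(58)) + (-1613 - 110) = (2412 + (-4/58 + (⅑)*58)) + (-1613 - 110) = (2412 + (-4*1/58 + 58/9)) - 1723 = (2412 + (-2/29 + 58/9)) - 1723 = (2412 + 1664/261) - 1723 = 631196/261 - 1723 = 181493/261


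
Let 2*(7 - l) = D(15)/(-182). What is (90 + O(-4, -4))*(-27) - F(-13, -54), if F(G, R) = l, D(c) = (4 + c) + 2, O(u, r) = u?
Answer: -121111/52 ≈ -2329.1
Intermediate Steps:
D(c) = 6 + c
l = 367/52 (l = 7 - (6 + 15)/(2*(-182)) = 7 - 21*(-1)/(2*182) = 7 - 1/2*(-3/26) = 7 + 3/52 = 367/52 ≈ 7.0577)
F(G, R) = 367/52
(90 + O(-4, -4))*(-27) - F(-13, -54) = (90 - 4)*(-27) - 1*367/52 = 86*(-27) - 367/52 = -2322 - 367/52 = -121111/52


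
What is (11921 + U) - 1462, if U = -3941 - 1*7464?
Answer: -946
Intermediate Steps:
U = -11405 (U = -3941 - 7464 = -11405)
(11921 + U) - 1462 = (11921 - 11405) - 1462 = 516 - 1462 = -946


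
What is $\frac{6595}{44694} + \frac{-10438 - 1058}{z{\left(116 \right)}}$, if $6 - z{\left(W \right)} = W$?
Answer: $\frac{257263837}{2458170} \approx 104.66$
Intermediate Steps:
$z{\left(W \right)} = 6 - W$
$\frac{6595}{44694} + \frac{-10438 - 1058}{z{\left(116 \right)}} = \frac{6595}{44694} + \frac{-10438 - 1058}{6 - 116} = 6595 \cdot \frac{1}{44694} - \frac{11496}{6 - 116} = \frac{6595}{44694} - \frac{11496}{-110} = \frac{6595}{44694} - - \frac{5748}{55} = \frac{6595}{44694} + \frac{5748}{55} = \frac{257263837}{2458170}$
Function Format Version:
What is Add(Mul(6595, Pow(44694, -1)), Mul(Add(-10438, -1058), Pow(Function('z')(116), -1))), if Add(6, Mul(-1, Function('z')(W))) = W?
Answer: Rational(257263837, 2458170) ≈ 104.66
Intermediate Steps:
Function('z')(W) = Add(6, Mul(-1, W))
Add(Mul(6595, Pow(44694, -1)), Mul(Add(-10438, -1058), Pow(Function('z')(116), -1))) = Add(Mul(6595, Pow(44694, -1)), Mul(Add(-10438, -1058), Pow(Add(6, Mul(-1, 116)), -1))) = Add(Mul(6595, Rational(1, 44694)), Mul(-11496, Pow(Add(6, -116), -1))) = Add(Rational(6595, 44694), Mul(-11496, Pow(-110, -1))) = Add(Rational(6595, 44694), Mul(-11496, Rational(-1, 110))) = Add(Rational(6595, 44694), Rational(5748, 55)) = Rational(257263837, 2458170)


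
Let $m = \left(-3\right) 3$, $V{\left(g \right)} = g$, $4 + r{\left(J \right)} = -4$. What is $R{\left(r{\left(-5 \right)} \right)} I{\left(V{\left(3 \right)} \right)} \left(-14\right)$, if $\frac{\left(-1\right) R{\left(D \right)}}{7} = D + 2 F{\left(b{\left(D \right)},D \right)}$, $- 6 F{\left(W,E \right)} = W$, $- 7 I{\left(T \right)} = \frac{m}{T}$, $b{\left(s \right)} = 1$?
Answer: $-350$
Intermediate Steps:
$r{\left(J \right)} = -8$ ($r{\left(J \right)} = -4 - 4 = -8$)
$m = -9$
$I{\left(T \right)} = \frac{9}{7 T}$ ($I{\left(T \right)} = - \frac{\left(-9\right) \frac{1}{T}}{7} = \frac{9}{7 T}$)
$F{\left(W,E \right)} = - \frac{W}{6}$
$R{\left(D \right)} = \frac{7}{3} - 7 D$ ($R{\left(D \right)} = - 7 \left(D + 2 \left(\left(- \frac{1}{6}\right) 1\right)\right) = - 7 \left(D + 2 \left(- \frac{1}{6}\right)\right) = - 7 \left(D - \frac{1}{3}\right) = - 7 \left(- \frac{1}{3} + D\right) = \frac{7}{3} - 7 D$)
$R{\left(r{\left(-5 \right)} \right)} I{\left(V{\left(3 \right)} \right)} \left(-14\right) = \left(\frac{7}{3} - -56\right) \frac{9}{7 \cdot 3} \left(-14\right) = \left(\frac{7}{3} + 56\right) \frac{9}{7} \cdot \frac{1}{3} \left(-14\right) = \frac{175}{3} \cdot \frac{3}{7} \left(-14\right) = 25 \left(-14\right) = -350$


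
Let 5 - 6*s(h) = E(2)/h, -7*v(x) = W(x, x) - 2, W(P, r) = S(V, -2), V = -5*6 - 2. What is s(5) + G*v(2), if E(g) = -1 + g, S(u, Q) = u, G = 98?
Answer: 2384/5 ≈ 476.80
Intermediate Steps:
V = -32 (V = -30 - 2 = -32)
W(P, r) = -32
v(x) = 34/7 (v(x) = -(-32 - 2)/7 = -⅐*(-34) = 34/7)
s(h) = ⅚ - 1/(6*h) (s(h) = ⅚ - (-1 + 2)/(6*h) = ⅚ - 1/(6*h))
s(5) + G*v(2) = (⅙)*(-1 + 5*5)/5 + 98*(34/7) = (⅙)*(⅕)*(-1 + 25) + 476 = (⅙)*(⅕)*24 + 476 = ⅘ + 476 = 2384/5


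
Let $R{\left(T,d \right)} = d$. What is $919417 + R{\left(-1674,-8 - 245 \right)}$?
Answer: $919164$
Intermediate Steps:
$919417 + R{\left(-1674,-8 - 245 \right)} = 919417 - 253 = 919164$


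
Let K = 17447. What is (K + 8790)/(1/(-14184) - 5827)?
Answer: -372145608/82650169 ≈ -4.5027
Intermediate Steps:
(K + 8790)/(1/(-14184) - 5827) = (17447 + 8790)/(1/(-14184) - 5827) = 26237/(-1/14184 - 5827) = 26237/(-82650169/14184) = 26237*(-14184/82650169) = -372145608/82650169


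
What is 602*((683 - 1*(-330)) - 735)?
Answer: 167356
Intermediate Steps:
602*((683 - 1*(-330)) - 735) = 602*((683 + 330) - 735) = 602*(1013 - 735) = 602*278 = 167356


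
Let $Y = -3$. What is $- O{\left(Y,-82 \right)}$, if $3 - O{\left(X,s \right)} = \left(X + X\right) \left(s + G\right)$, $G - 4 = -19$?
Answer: $579$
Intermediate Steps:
$G = -15$ ($G = 4 - 19 = -15$)
$O{\left(X,s \right)} = 3 - 2 X \left(-15 + s\right)$ ($O{\left(X,s \right)} = 3 - \left(X + X\right) \left(s - 15\right) = 3 - 2 X \left(-15 + s\right)$)
$- O{\left(Y,-82 \right)} = - (3 + 30 \left(-3\right) - \left(-6\right) \left(-82\right)) = - (3 - 90 - 492) = \left(-1\right) \left(-579\right) = 579$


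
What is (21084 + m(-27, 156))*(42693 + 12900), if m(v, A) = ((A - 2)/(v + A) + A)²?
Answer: 4707220702656/1849 ≈ 2.5458e+9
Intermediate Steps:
m(v, A) = (A + (-2 + A)/(A + v))² (m(v, A) = ((-2 + A)/(A + v) + A)² = (A + (-2 + A)/(A + v))²)
(21084 + m(-27, 156))*(42693 + 12900) = (21084 + (-2 + 156 + 156² + 156*(-27))²/(156 - 27)²)*(42693 + 12900) = (21084 + (-2 + 156 + 24336 - 4212)²/129²)*55593 = (21084 + (1/16641)*20278²)*55593 = (21084 + (1/16641)*411197284)*55593 = (21084 + 411197284/16641)*55593 = (762056128/16641)*55593 = 4707220702656/1849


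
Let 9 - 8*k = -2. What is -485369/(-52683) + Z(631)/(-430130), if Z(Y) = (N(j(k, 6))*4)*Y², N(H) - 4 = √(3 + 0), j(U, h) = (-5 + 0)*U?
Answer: -63424643719/11330269395 - 796322*√3/215065 ≈ -12.011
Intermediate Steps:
k = 11/8 (k = 9/8 - ⅛*(-2) = 9/8 + ¼ = 11/8 ≈ 1.3750)
j(U, h) = -5*U
N(H) = 4 + √3 (N(H) = 4 + √(3 + 0) = 4 + √3)
Z(Y) = Y²*(16 + 4*√3) (Z(Y) = ((4 + √3)*4)*Y² = (16 + 4*√3)*Y² = Y²*(16 + 4*√3))
-485369/(-52683) + Z(631)/(-430130) = -485369/(-52683) + (4*631²*(4 + √3))/(-430130) = -485369*(-1/52683) + (4*398161*(4 + √3))*(-1/430130) = 485369/52683 + (6370576 + 1592644*√3)*(-1/430130) = 485369/52683 + (-3185288/215065 - 796322*√3/215065) = -63424643719/11330269395 - 796322*√3/215065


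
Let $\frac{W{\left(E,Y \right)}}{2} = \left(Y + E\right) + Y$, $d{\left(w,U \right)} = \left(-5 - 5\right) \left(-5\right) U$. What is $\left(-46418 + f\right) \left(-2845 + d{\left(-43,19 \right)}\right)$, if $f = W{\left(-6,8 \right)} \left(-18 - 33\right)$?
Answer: $89895010$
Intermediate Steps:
$d{\left(w,U \right)} = 50 U$ ($d{\left(w,U \right)} = \left(-10\right) \left(-5\right) U = 50 U$)
$W{\left(E,Y \right)} = 2 E + 4 Y$ ($W{\left(E,Y \right)} = 2 \left(\left(Y + E\right) + Y\right) = 2 \left(\left(E + Y\right) + Y\right) = 2 \left(E + 2 Y\right) = 2 E + 4 Y$)
$f = -1020$ ($f = \left(2 \left(-6\right) + 4 \cdot 8\right) \left(-18 - 33\right) = \left(-12 + 32\right) \left(-51\right) = 20 \left(-51\right) = -1020$)
$\left(-46418 + f\right) \left(-2845 + d{\left(-43,19 \right)}\right) = \left(-46418 - 1020\right) \left(-2845 + 50 \cdot 19\right) = - 47438 \left(-2845 + 950\right) = \left(-47438\right) \left(-1895\right) = 89895010$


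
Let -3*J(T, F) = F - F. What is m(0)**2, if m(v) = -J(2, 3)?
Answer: 0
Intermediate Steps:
J(T, F) = 0 (J(T, F) = -(F - F)/3 = -1/3*0 = 0)
m(v) = 0 (m(v) = -1*0 = 0)
m(0)**2 = 0**2 = 0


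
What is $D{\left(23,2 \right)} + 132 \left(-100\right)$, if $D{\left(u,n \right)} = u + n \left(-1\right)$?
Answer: $-13179$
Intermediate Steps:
$D{\left(u,n \right)} = u - n$
$D{\left(23,2 \right)} + 132 \left(-100\right) = \left(23 - 2\right) + 132 \left(-100\right) = \left(23 - 2\right) - 13200 = 21 - 13200 = -13179$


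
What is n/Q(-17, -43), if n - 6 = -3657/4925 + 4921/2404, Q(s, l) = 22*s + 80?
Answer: -1764953/71038200 ≈ -0.024845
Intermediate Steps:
Q(s, l) = 80 + 22*s
n = 86482697/11839700 (n = 6 + (-3657/4925 + 4921/2404) = 6 + 15444497/11839700 = 86482697/11839700 ≈ 7.3045)
n/Q(-17, -43) = 86482697/(11839700*(80 + 22*(-17))) = 86482697/(11839700*(80 - 374)) = (86482697/11839700)/(-294) = (86482697/11839700)*(-1/294) = -1764953/71038200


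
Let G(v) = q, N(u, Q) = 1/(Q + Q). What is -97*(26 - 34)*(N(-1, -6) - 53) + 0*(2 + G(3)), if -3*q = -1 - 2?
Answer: -123578/3 ≈ -41193.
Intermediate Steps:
N(u, Q) = 1/(2*Q)
q = 1 (q = -(-1 - 2)/3 = -1/3*(-3) = 1)
G(v) = 1
-97*(26 - 34)*(N(-1, -6) - 53) + 0*(2 + G(3)) = -97*(26 - 34)*((1/2)/(-6) - 53) + 0*(2 + 1) = -(-776)*((1/2)*(-1/6) - 53) + 0*3 = -(-776)*(-1/12 - 53) + 0 = -(-776)*(-637)/12 + 0 = -97*1274/3 + 0 = -123578/3 + 0 = -123578/3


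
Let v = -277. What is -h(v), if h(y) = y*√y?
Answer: 277*I*√277 ≈ 4610.2*I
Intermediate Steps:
h(y) = y^(3/2)
-h(v) = -(-277)^(3/2) = -(-277)*I*√277 = 277*I*√277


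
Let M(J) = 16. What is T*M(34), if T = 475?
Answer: 7600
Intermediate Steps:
T*M(34) = 475*16 = 7600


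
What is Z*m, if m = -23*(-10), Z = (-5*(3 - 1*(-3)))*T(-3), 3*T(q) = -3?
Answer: 6900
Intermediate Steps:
T(q) = -1 (T(q) = (1/3)*(-3) = -1)
Z = 30 (Z = -5*(3 - 1*(-3))*(-1) = -5*(3 + 3)*(-1) = -5*6*(-1) = -30*(-1) = 30)
m = 230
Z*m = 30*230 = 6900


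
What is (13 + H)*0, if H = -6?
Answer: 0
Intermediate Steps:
(13 + H)*0 = (13 - 6)*0 = 7*0 = 0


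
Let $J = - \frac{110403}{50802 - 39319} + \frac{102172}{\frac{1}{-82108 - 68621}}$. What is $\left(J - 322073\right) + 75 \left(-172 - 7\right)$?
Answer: $- \frac{176845306778341}{11483} \approx -1.5401 \cdot 10^{10}$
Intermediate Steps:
$J = - \frac{176841454254807}{11483}$ ($J = - \frac{110403}{11483} + \frac{102172}{\frac{1}{-150729}} = \left(-110403\right) \frac{1}{11483} + \frac{102172}{- \frac{1}{150729}} = - \frac{110403}{11483} + 102172 \left(-150729\right) = - \frac{110403}{11483} - 15400283388 = - \frac{176841454254807}{11483} \approx -1.54 \cdot 10^{10}$)
$\left(J - 322073\right) + 75 \left(-172 - 7\right) = \left(- \frac{176841454254807}{11483} - 322073\right) + 75 \left(-172 - 7\right) = - \frac{176845152619066}{11483} + 75 \left(-179\right) = - \frac{176845152619066}{11483} - 13425 = - \frac{176845306778341}{11483}$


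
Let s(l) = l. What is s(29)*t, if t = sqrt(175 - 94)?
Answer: 261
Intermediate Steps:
t = 9 (t = sqrt(81) = 9)
s(29)*t = 29*9 = 261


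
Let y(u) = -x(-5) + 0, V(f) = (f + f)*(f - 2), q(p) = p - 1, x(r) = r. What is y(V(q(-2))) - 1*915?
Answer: -910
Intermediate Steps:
q(p) = -1 + p
V(f) = 2*f*(-2 + f) (V(f) = (2*f)*(-2 + f) = 2*f*(-2 + f))
y(u) = 5 (y(u) = -1*(-5) + 0 = 5 + 0 = 5)
y(V(q(-2))) - 1*915 = 5 - 1*915 = 5 - 915 = -910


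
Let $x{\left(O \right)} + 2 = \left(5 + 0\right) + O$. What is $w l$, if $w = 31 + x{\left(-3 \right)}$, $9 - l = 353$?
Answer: $-10664$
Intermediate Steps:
$l = -344$ ($l = 9 - 353 = -344$)
$x{\left(O \right)} = 3 + O$ ($x{\left(O \right)} = -2 + \left(\left(5 + 0\right) + O\right) = -2 + \left(5 + O\right) = 3 + O$)
$w = 31$ ($w = 31 + \left(3 - 3\right) = 31 + 0 = 31$)
$w l = 31 \left(-344\right) = -10664$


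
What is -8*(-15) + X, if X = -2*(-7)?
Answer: 134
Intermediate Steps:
X = 14
-8*(-15) + X = -8*(-15) + 14 = 120 + 14 = 134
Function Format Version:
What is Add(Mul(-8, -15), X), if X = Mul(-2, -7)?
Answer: 134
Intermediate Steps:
X = 14
Add(Mul(-8, -15), X) = Add(Mul(-8, -15), 14) = Add(120, 14) = 134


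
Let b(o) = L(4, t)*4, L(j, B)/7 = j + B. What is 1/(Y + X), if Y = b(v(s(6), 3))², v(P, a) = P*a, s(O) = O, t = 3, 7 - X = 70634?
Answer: -1/32211 ≈ -3.1045e-5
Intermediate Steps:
X = -70627 (X = 7 - 1*70634 = 7 - 70634 = -70627)
L(j, B) = 7*B + 7*j (L(j, B) = 7*(j + B) = 7*(B + j) = 7*B + 7*j)
b(o) = 196 (b(o) = (7*3 + 7*4)*4 = (21 + 28)*4 = 49*4 = 196)
Y = 38416 (Y = 196² = 38416)
1/(Y + X) = 1/(38416 - 70627) = 1/(-32211) = -1/32211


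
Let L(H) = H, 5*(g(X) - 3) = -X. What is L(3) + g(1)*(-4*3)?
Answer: -153/5 ≈ -30.600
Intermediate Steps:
g(X) = 3 - X/5 (g(X) = 3 + (-X)/5 = 3 - X/5)
L(3) + g(1)*(-4*3) = 3 + (3 - ⅕*1)*(-4*3) = 3 + (3 - ⅕)*(-12) = 3 + (14/5)*(-12) = 3 - 168/5 = -153/5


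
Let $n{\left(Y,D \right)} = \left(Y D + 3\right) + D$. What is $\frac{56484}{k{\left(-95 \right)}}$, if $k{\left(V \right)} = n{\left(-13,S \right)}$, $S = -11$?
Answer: $\frac{2092}{5} \approx 418.4$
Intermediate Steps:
$n{\left(Y,D \right)} = 3 + D + D Y$ ($n{\left(Y,D \right)} = \left(D Y + 3\right) + D = \left(3 + D Y\right) + D = 3 + D + D Y$)
$k{\left(V \right)} = 135$ ($k{\left(V \right)} = 3 - 11 - -143 = 3 - 11 + 143 = 135$)
$\frac{56484}{k{\left(-95 \right)}} = \frac{56484}{135} = 56484 \cdot \frac{1}{135} = \frac{2092}{5}$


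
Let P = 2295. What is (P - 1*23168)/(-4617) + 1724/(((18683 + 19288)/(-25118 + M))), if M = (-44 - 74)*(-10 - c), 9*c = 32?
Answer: -20711931301/19479123 ≈ -1063.3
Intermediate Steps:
c = 32/9 (c = (⅑)*32 = 32/9 ≈ 3.5556)
M = 14396/9 (M = (-44 - 74)*(-10 - 1*32/9) = -118*(-10 - 32/9) = -118*(-122/9) = 14396/9 ≈ 1599.6)
(P - 1*23168)/(-4617) + 1724/(((18683 + 19288)/(-25118 + M))) = (2295 - 1*23168)/(-4617) + 1724/(((18683 + 19288)/(-25118 + 14396/9))) = (2295 - 23168)*(-1/4617) + 1724/((37971/(-211666/9))) = -20873*(-1/4617) + 1724/((37971*(-9/211666))) = 20873/4617 + 1724/(-341739/211666) = 20873/4617 + 1724*(-211666/341739) = 20873/4617 - 364912184/341739 = -20711931301/19479123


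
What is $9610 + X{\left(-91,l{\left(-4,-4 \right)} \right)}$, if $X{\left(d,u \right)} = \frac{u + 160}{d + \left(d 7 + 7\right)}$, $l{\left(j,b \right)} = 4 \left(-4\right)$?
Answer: $\frac{6928666}{721} \approx 9609.8$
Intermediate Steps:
$l{\left(j,b \right)} = -16$
$X{\left(d,u \right)} = \frac{160 + u}{7 + 8 d}$ ($X{\left(d,u \right)} = \frac{160 + u}{d + \left(7 d + 7\right)} = \frac{160 + u}{d + \left(7 + 7 d\right)} = \frac{160 + u}{7 + 8 d}$)
$9610 + X{\left(-91,l{\left(-4,-4 \right)} \right)} = 9610 + \frac{160 - 16}{7 + 8 \left(-91\right)} = 9610 + \frac{1}{7 - 728} \cdot 144 = 9610 + \frac{1}{-721} \cdot 144 = 9610 - \frac{144}{721} = \frac{6928666}{721}$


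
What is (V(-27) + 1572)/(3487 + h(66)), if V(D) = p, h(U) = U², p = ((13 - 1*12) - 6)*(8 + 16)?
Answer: 132/713 ≈ 0.18513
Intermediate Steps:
p = -120 (p = ((13 - 12) - 6)*24 = (1 - 6)*24 = -5*24 = -120)
V(D) = -120
(V(-27) + 1572)/(3487 + h(66)) = (-120 + 1572)/(3487 + 66²) = 1452/(3487 + 4356) = 1452/7843 = 1452*(1/7843) = 132/713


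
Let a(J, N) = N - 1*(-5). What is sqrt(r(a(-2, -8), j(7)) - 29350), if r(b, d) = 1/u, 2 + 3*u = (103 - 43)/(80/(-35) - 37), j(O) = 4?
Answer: I*sqrt(1104648610)/194 ≈ 171.32*I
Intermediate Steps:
a(J, N) = 5 + N (a(J, N) = N + 5 = 5 + N)
u = -194/165 (u = -2/3 + ((103 - 43)/(80/(-35) - 37))/3 = -2/3 + (60/(80*(-1/35) - 37))/3 = -2/3 + (60/(-16/7 - 37))/3 = -2/3 + (60/(-275/7))/3 = -2/3 + (60*(-7/275))/3 = -2/3 + (1/3)*(-84/55) = -2/3 - 28/55 = -194/165 ≈ -1.1758)
r(b, d) = -165/194 (r(b, d) = 1/(-194/165) = -165/194)
sqrt(r(a(-2, -8), j(7)) - 29350) = sqrt(-165/194 - 29350) = sqrt(-5694065/194) = I*sqrt(1104648610)/194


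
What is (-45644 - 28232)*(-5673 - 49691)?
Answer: 4090070864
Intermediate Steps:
(-45644 - 28232)*(-5673 - 49691) = -73876*(-55364) = 4090070864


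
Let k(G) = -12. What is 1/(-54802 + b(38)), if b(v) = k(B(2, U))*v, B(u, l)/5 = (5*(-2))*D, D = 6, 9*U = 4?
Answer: -1/55258 ≈ -1.8097e-5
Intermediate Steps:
U = 4/9 (U = (⅑)*4 = 4/9 ≈ 0.44444)
B(u, l) = -300 (B(u, l) = 5*((5*(-2))*6) = 5*(-10*6) = 5*(-60) = -300)
b(v) = -12*v
1/(-54802 + b(38)) = 1/(-54802 - 12*38) = 1/(-54802 - 456) = 1/(-55258) = -1/55258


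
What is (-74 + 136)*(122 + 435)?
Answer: 34534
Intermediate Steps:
(-74 + 136)*(122 + 435) = 62*557 = 34534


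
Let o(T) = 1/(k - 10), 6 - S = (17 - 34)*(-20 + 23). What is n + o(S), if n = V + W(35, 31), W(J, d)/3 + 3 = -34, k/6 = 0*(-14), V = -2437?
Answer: -25481/10 ≈ -2548.1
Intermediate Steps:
k = 0 (k = 6*(0*(-14)) = 6*0 = 0)
W(J, d) = -111 (W(J, d) = -9 + 3*(-34) = -9 - 102 = -111)
S = 57 (S = 6 - (17 - 34)*(-20 + 23) = 6 - (-17)*3 = 6 - 1*(-51) = 6 + 51 = 57)
o(T) = -⅒ (o(T) = 1/(0 - 10) = 1/(-10) = -⅒)
n = -2548 (n = -2437 - 111 = -2548)
n + o(S) = -2548 - ⅒ = -25481/10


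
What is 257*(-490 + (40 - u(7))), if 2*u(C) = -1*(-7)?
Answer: -233099/2 ≈ -1.1655e+5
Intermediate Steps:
u(C) = 7/2 (u(C) = (-1*(-7))/2 = (½)*7 = 7/2)
257*(-490 + (40 - u(7))) = 257*(-490 + (40 - 1*7/2)) = 257*(-490 + (40 - 7/2)) = 257*(-490 + 73/2) = 257*(-907/2) = -233099/2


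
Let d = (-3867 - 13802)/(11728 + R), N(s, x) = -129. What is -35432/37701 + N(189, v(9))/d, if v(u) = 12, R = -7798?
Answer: 18487227962/666138969 ≈ 27.753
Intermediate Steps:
d = -17669/3930 (d = (-3867 - 13802)/(11728 - 7798) = -17669/3930 ≈ -4.4959)
-35432/37701 + N(189, v(9))/d = -35432/37701 - 129/(-17669/3930) = -35432*1/37701 - 129*(-3930/17669) = -35432/37701 + 506970/17669 = 18487227962/666138969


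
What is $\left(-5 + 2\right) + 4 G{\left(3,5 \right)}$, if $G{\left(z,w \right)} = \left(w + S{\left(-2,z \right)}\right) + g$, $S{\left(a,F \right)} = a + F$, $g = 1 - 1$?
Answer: $21$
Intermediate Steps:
$g = 0$ ($g = 1 - 1 = 0$)
$S{\left(a,F \right)} = F + a$
$G{\left(z,w \right)} = -2 + w + z$ ($G{\left(z,w \right)} = \left(w + \left(z - 2\right)\right) + 0 = \left(w + \left(-2 + z\right)\right) + 0 = \left(-2 + w + z\right) + 0 = -2 + w + z$)
$\left(-5 + 2\right) + 4 G{\left(3,5 \right)} = \left(-5 + 2\right) + 4 \left(-2 + 5 + 3\right) = -3 + 4 \cdot 6 = -3 + 24 = 21$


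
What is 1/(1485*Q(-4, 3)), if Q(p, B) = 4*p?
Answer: -1/23760 ≈ -4.2088e-5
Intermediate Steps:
1/(1485*Q(-4, 3)) = 1/(1485*(4*(-4))) = 1/(1485*(-16)) = 1/(-23760) = -1/23760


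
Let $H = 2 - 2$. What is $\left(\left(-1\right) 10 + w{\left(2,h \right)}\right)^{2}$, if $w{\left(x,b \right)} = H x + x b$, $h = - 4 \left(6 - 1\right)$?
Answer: $2500$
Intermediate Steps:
$H = 0$
$h = -20$ ($h = \left(-4\right) 5 = -20$)
$w{\left(x,b \right)} = b x$ ($w{\left(x,b \right)} = 0 x + x b = 0 + b x = b x$)
$\left(\left(-1\right) 10 + w{\left(2,h \right)}\right)^{2} = \left(\left(-1\right) 10 - 40\right)^{2} = \left(-10 - 40\right)^{2} = \left(-50\right)^{2} = 2500$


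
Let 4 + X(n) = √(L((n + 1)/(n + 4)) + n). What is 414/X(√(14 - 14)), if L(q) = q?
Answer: -828/7 ≈ -118.29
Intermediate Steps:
X(n) = -4 + √(n + (1 + n)/(4 + n)) (X(n) = -4 + √((n + 1)/(n + 4) + n) = -4 + √((1 + n)/(4 + n) + n) = -4 + √(n + (1 + n)/(4 + n)))
414/X(√(14 - 14)) = 414/(-4 + √((1 + √(14 - 14) + √(14 - 14)*(4 + √(14 - 14)))/(4 + √(14 - 14)))) = 414/(-4 + √((1 + √0 + √0*(4 + √0))/(4 + √0))) = 414/(-4 + √((1 + 0 + 0*(4 + 0))/(4 + 0))) = 414/(-4 + √((1 + 0 + 0*4)/4)) = 414/(-4 + √((1 + 0 + 0)/4)) = 414/(-4 + √((¼)*1)) = 414/(-4 + √(¼)) = 414/(-4 + ½) = 414/(-7/2) = 414*(-2/7) = -828/7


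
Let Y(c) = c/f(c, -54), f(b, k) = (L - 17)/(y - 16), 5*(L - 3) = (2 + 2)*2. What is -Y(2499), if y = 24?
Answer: 49980/31 ≈ 1612.3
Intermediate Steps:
L = 23/5 (L = 3 + ((2 + 2)*2)/5 = 3 + (4*2)/5 = 3 + (1/5)*8 = 3 + 8/5 = 23/5 ≈ 4.6000)
f(b, k) = -31/20 (f(b, k) = (23/5 - 17)/(24 - 16) = -62/5/8 = -62/5*1/8 = -31/20)
Y(c) = -20*c/31 (Y(c) = c/(-31/20) = c*(-20/31) = -20*c/31)
-Y(2499) = -(-20)*2499/31 = -1*(-49980/31) = 49980/31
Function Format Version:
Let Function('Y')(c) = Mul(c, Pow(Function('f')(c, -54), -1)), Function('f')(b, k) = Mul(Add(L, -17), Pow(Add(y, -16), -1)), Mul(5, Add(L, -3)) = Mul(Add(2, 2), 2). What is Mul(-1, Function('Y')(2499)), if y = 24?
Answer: Rational(49980, 31) ≈ 1612.3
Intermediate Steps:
L = Rational(23, 5) (L = Add(3, Mul(Rational(1, 5), Mul(Add(2, 2), 2))) = Add(3, Mul(Rational(1, 5), Mul(4, 2))) = Add(3, Mul(Rational(1, 5), 8)) = Add(3, Rational(8, 5)) = Rational(23, 5) ≈ 4.6000)
Function('f')(b, k) = Rational(-31, 20) (Function('f')(b, k) = Mul(Add(Rational(23, 5), -17), Pow(Add(24, -16), -1)) = Mul(Rational(-62, 5), Pow(8, -1)) = Mul(Rational(-62, 5), Rational(1, 8)) = Rational(-31, 20))
Function('Y')(c) = Mul(Rational(-20, 31), c) (Function('Y')(c) = Mul(c, Pow(Rational(-31, 20), -1)) = Mul(c, Rational(-20, 31)) = Mul(Rational(-20, 31), c))
Mul(-1, Function('Y')(2499)) = Mul(-1, Mul(Rational(-20, 31), 2499)) = Mul(-1, Rational(-49980, 31)) = Rational(49980, 31)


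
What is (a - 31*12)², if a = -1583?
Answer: 3822025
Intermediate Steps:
(a - 31*12)² = (-1583 - 31*12)² = (-1583 - 372)² = (-1955)² = 3822025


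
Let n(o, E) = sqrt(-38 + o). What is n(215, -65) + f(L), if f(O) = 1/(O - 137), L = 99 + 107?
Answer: 1/69 + sqrt(177) ≈ 13.319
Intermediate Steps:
L = 206
f(O) = 1/(-137 + O)
n(215, -65) + f(L) = sqrt(-38 + 215) + 1/(-137 + 206) = sqrt(177) + 1/69 = 1/69 + sqrt(177)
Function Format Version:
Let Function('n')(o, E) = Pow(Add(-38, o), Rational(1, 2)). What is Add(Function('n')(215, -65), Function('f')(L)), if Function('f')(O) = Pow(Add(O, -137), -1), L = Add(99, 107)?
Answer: Add(Rational(1, 69), Pow(177, Rational(1, 2))) ≈ 13.319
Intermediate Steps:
L = 206
Function('f')(O) = Pow(Add(-137, O), -1)
Add(Function('n')(215, -65), Function('f')(L)) = Add(Pow(Add(-38, 215), Rational(1, 2)), Pow(Add(-137, 206), -1)) = Add(Pow(177, Rational(1, 2)), Pow(69, -1)) = Add(Pow(177, Rational(1, 2)), Rational(1, 69)) = Add(Rational(1, 69), Pow(177, Rational(1, 2)))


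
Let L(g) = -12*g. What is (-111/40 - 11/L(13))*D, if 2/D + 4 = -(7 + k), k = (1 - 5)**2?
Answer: 4219/21060 ≈ 0.20033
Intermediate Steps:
k = 16 (k = (-4)**2 = 16)
D = -2/27 (D = 2/(-4 - (7 + 16)) = 2/(-4 - 1*23) = 2/(-4 - 23) = 2/(-27) = 2*(-1/27) = -2/27 ≈ -0.074074)
(-111/40 - 11/L(13))*D = (-111/40 - 11/((-12*13)))*(-2/27) = (-111*1/40 - 11/(-156))*(-2/27) = (-111/40 - 11*(-1/156))*(-2/27) = (-111/40 + 11/156)*(-2/27) = -4219/1560*(-2/27) = 4219/21060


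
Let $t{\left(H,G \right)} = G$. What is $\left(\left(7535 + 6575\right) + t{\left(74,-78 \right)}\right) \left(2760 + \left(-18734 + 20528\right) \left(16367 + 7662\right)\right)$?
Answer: $604930549152$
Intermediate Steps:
$\left(\left(7535 + 6575\right) + t{\left(74,-78 \right)}\right) \left(2760 + \left(-18734 + 20528\right) \left(16367 + 7662\right)\right) = \left(\left(7535 + 6575\right) - 78\right) \left(2760 + \left(-18734 + 20528\right) \left(16367 + 7662\right)\right) = \left(14110 - 78\right) \left(2760 + 1794 \cdot 24029\right) = 14032 \left(2760 + 43108026\right) = 14032 \cdot 43110786 = 604930549152$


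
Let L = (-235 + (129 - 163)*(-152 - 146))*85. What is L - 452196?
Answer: 389049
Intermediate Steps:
L = 841245 (L = (-235 - 34*(-298))*85 = (-235 + 10132)*85 = 9897*85 = 841245)
L - 452196 = 841245 - 452196 = 389049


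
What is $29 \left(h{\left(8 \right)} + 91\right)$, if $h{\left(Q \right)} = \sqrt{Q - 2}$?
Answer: $2639 + 29 \sqrt{6} \approx 2710.0$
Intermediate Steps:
$h{\left(Q \right)} = \sqrt{-2 + Q}$
$29 \left(h{\left(8 \right)} + 91\right) = 29 \left(\sqrt{-2 + 8} + 91\right) = 29 \left(\sqrt{6} + 91\right) = 29 \left(91 + \sqrt{6}\right) = 2639 + 29 \sqrt{6}$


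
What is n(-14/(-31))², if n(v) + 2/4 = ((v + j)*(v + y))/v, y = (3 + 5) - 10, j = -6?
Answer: 64625521/188356 ≈ 343.10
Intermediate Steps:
y = -2 (y = 8 - 10 = -2)
n(v) = -½ + (-6 + v)*(-2 + v)/v (n(v) = -½ + ((v - 6)*(v - 2))/v = -½ + ((-6 + v)*(-2 + v))/v = -½ + (-6 + v)*(-2 + v)/v)
n(-14/(-31))² = (-17/2 - 14/(-31) + 12/((-14/(-31))))² = (-17/2 - 14*(-1/31) + 12/((-14*(-1/31))))² = (-17/2 + 14/31 + 12/(14/31))² = (-17/2 + 14/31 + 12*(31/14))² = (-17/2 + 14/31 + 186/7)² = (8039/434)² = 64625521/188356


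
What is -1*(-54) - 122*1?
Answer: -68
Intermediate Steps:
-1*(-54) - 122*1 = 54 - 122 = -68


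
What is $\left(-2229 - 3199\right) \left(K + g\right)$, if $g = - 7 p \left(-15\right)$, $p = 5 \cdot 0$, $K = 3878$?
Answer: $-21049784$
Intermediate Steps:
$p = 0$
$g = 0$ ($g = \left(-7\right) 0 \left(-15\right) = 0 \left(-15\right) = 0$)
$\left(-2229 - 3199\right) \left(K + g\right) = \left(-2229 - 3199\right) \left(3878 + 0\right) = \left(-5428\right) 3878 = -21049784$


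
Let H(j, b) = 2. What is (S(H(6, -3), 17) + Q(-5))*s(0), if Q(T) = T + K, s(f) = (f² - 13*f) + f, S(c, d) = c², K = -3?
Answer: 0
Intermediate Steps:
s(f) = f² - 12*f
Q(T) = -3 + T (Q(T) = T - 3 = -3 + T)
(S(H(6, -3), 17) + Q(-5))*s(0) = (2² + (-3 - 5))*(0*(-12 + 0)) = (4 - 8)*(0*(-12)) = -4*0 = 0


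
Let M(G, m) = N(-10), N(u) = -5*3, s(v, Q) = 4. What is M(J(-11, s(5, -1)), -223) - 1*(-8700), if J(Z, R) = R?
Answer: 8685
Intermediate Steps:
N(u) = -15
M(G, m) = -15
M(J(-11, s(5, -1)), -223) - 1*(-8700) = -15 - 1*(-8700) = -15 + 8700 = 8685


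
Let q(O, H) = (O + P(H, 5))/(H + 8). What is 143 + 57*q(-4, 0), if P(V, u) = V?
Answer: 229/2 ≈ 114.50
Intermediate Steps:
q(O, H) = (H + O)/(8 + H) (q(O, H) = (O + H)/(H + 8) = (H + O)/(8 + H))
143 + 57*q(-4, 0) = 143 + 57*((0 - 4)/(8 + 0)) = 143 + 57*(-4/8) = 143 + 57*((⅛)*(-4)) = 143 + 57*(-½) = 143 - 57/2 = 229/2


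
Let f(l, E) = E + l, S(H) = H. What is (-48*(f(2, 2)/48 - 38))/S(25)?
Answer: 364/5 ≈ 72.800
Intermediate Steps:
(-48*(f(2, 2)/48 - 38))/S(25) = -48*((2 + 2)/48 - 38)/25 = -48*(4*(1/48) - 38)*(1/25) = -48*(1/12 - 38)*(1/25) = -48*(-455/12)*(1/25) = 1820*(1/25) = 364/5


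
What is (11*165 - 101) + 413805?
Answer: 415519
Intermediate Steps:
(11*165 - 101) + 413805 = (1815 - 101) + 413805 = 1714 + 413805 = 415519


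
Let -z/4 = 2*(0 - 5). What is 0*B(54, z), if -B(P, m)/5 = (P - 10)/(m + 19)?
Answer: 0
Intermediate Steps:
z = 40 (z = -8*(0 - 5) = -8*(-5) = -4*(-10) = 40)
B(P, m) = -5*(-10 + P)/(19 + m) (B(P, m) = -5*(P - 10)/(m + 19) = -5*(-10 + P)/(19 + m))
0*B(54, z) = 0*(5*(10 - 1*54)/(19 + 40)) = 0*(5*(10 - 54)/59) = 0*(5*(1/59)*(-44)) = 0*(-220/59) = 0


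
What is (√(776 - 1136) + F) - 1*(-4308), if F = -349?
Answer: 3959 + 6*I*√10 ≈ 3959.0 + 18.974*I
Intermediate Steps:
(√(776 - 1136) + F) - 1*(-4308) = (√(776 - 1136) - 349) - 1*(-4308) = (√(-360) - 349) + 4308 = (6*I*√10 - 349) + 4308 = (-349 + 6*I*√10) + 4308 = 3959 + 6*I*√10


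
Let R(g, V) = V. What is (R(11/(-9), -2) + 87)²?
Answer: 7225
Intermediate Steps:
(R(11/(-9), -2) + 87)² = (-2 + 87)² = 85² = 7225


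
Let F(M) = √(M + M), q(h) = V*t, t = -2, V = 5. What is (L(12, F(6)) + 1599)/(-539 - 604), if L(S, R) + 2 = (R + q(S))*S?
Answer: -1477/1143 - 8*√3/381 ≈ -1.3286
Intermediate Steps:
q(h) = -10 (q(h) = 5*(-2) = -10)
F(M) = √2*√M (F(M) = √(2*M) = √2*√M)
L(S, R) = -2 + S*(-10 + R) (L(S, R) = -2 + (R - 10)*S = -2 + (-10 + R)*S = -2 + S*(-10 + R))
(L(12, F(6)) + 1599)/(-539 - 604) = ((-2 - 10*12 + (√2*√6)*12) + 1599)/(-539 - 604) = ((-2 - 120 + (2*√3)*12) + 1599)/(-1143) = ((-2 - 120 + 24*√3) + 1599)*(-1/1143) = ((-122 + 24*√3) + 1599)*(-1/1143) = (1477 + 24*√3)*(-1/1143) = -1477/1143 - 8*√3/381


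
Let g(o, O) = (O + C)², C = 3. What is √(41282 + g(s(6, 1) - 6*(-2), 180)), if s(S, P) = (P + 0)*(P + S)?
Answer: √74771 ≈ 273.44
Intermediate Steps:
s(S, P) = P*(P + S)
g(o, O) = (3 + O)² (g(o, O) = (O + 3)² = (3 + O)²)
√(41282 + g(s(6, 1) - 6*(-2), 180)) = √(41282 + (3 + 180)²) = √(41282 + 183²) = √(41282 + 33489) = √74771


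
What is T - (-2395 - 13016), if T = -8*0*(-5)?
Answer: 15411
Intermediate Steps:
T = 0 (T = 0*(-5) = 0)
T - (-2395 - 13016) = 0 - (-2395 - 13016) = 0 - 1*(-15411) = 0 + 15411 = 15411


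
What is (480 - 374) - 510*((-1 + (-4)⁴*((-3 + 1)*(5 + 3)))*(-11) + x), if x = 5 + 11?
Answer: -22992224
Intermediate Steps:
x = 16
(480 - 374) - 510*((-1 + (-4)⁴*((-3 + 1)*(5 + 3)))*(-11) + x) = (480 - 374) - 510*((-1 + (-4)⁴*((-3 + 1)*(5 + 3)))*(-11) + 16) = 106 - 510*((-1 + 256*(-2*8))*(-11) + 16) = 106 - 510*((-1 + 256*(-16))*(-11) + 16) = 106 - 510*((-1 - 4096)*(-11) + 16) = 106 - 510*(-4097*(-11) + 16) = 106 - 510*(45067 + 16) = 106 - 510*45083 = 106 - 22992330 = -22992224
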